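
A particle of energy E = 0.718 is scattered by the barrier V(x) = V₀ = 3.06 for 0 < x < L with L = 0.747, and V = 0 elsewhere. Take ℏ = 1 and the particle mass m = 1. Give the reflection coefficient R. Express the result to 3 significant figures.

R = 0.891

Since E < V₀ the interior solution is evanescent with decay constant κ = √(2m(V₀ − E))/ℏ = 2.164.
κL = 1.617, sinh(κL) = 2.419.
The exact tunnelling result is T⁻¹ = 1 + V₀² sinh²(κL) / [4E(V₀ − E)] = 9.146, so T = 0.109.
R = 1 − T = 0.891.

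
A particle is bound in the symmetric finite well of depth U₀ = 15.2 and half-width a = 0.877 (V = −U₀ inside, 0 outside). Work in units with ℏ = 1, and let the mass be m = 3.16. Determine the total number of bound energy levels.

The dimensionless depth is z₀ = a√(2mU₀)/ℏ = 0.877 × √(96.06) = 8.596.
The even/odd transcendental equations gain one root per π/2 in z₀, giving N = 1 + ⌊2z₀/π⌋ = 1 + ⌊5.472⌋ = 6.

N = 6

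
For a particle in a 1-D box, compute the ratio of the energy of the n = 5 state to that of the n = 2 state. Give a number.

6.25

E_n = n²π²ℏ²/(2mL²) so the ratio is n₂²/n₁² = 25/4 = 6.25.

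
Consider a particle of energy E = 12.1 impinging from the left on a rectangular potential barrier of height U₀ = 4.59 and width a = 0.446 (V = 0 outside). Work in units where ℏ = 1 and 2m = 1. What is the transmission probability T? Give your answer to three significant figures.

E > U₀: inside the barrier k₂ = √(2m(E − U₀))/ℏ = 2.740, k₂a = 1.222.
T = [1 + U₀² sin²(k₂a) / (4E(E − U₀))]⁻¹ = 1/1.051 = 0.951.

T = 0.951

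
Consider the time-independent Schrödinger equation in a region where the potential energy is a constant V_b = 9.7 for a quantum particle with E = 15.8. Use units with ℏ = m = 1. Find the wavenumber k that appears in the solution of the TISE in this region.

k = 3.49

With E > V_b the solution is oscillatory, ψ ∝ e^{±ikx} with k = √(2m(E − V_b))/ℏ.
k = √(2 × 1 × 6.1) = 3.493.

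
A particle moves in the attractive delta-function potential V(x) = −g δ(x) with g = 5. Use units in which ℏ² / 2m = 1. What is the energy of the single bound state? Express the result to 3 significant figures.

E = -6.25

The bound state is ψ(x) = √κ e^{−κ|x|}. The derivative jump ψ'(0⁺) − ψ'(0⁻) = −(2mg/ℏ²)ψ(0) fixes κ = mg/ℏ² = 2.500.
Then E = −ℏ²κ²/(2m) = −mg²/(2ℏ²) = -6.250.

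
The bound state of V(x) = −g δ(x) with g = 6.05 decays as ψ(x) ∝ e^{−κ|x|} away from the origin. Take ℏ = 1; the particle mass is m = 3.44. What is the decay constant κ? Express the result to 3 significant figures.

κ = 20.8

Integrate −(ℏ²/2m)ψ'' − gδ(x)ψ = Eψ from −ε to +ε: the ψ'' term gives ψ'(0⁺) − ψ'(0⁻) and the δ term gives −(2mg/ℏ²)ψ(0).
With ψ ∝ e^{−κ|x|} this yields −2κ = −2mg/ℏ², so κ = mg/ℏ² = 20.81.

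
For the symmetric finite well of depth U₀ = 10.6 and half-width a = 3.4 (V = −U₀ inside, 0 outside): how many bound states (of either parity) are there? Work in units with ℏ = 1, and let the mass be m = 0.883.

The dimensionless depth is z₀ = a√(2mU₀)/ℏ = 3.4 × √(18.72) = 14.71.
A new bound state (alternating even/odd) appears each time z₀ passes a multiple of π/2, so N = ⌊2z₀/π⌋ + 1 = ⌊9.365⌋ + 1 = 10.

N = 10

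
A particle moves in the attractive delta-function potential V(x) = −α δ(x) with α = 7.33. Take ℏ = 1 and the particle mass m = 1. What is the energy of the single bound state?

The bound state is ψ(x) = √κ e^{−κ|x|}. The derivative jump ψ'(0⁺) − ψ'(0⁻) = −(2mα/ℏ²)ψ(0) fixes κ = mα/ℏ² = 7.330.
Then E = −ℏ²κ²/(2m) = −mα²/(2ℏ²) = -26.86.

E = -26.9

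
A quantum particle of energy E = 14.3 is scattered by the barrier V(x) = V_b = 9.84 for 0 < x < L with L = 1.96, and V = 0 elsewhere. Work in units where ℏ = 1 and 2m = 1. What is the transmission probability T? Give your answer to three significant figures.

E > V_b: inside the barrier k₂ = √(2m(E − V_b))/ℏ = 2.112, k₂L = 4.139.
T = [1 + V_b² sin²(k₂L) / (4E(E − V_b))]⁻¹ = 1/1.268 = 0.789.

T = 0.789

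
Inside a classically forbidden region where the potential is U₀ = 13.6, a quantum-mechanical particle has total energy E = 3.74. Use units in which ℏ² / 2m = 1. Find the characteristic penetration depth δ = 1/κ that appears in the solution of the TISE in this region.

δ = 0.318

Since E < U₀ the TISE in this region is ψ'' = κ²ψ with κ = √(2m(U₀ − E))/ℏ.
κ = √(2 × 0.5 × 9.86) = 3.140. The penetration depth is δ = 1/κ = 0.318.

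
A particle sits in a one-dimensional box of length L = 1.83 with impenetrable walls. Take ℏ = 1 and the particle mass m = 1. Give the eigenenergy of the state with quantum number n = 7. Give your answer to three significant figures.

Requiring ψ(0) = ψ(L) = 0 quantises k = nπ/L, hence E_n = ℏ²k²/2m = n²π²ℏ²/(2mL²).
E_7 = 7² × π² / (2 × 1 × 1.83²) = 72.20.

E = 72.2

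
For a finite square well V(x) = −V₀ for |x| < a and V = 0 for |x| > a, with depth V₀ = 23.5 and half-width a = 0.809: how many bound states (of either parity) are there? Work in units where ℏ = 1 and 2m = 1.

The dimensionless depth is z₀ = a√(2mV₀)/ℏ = 0.809 × √(23.50) = 3.922.
A new bound state (alternating even/odd) appears each time z₀ passes a multiple of π/2, so N = ⌊2z₀/π⌋ + 1 = ⌊2.497⌋ + 1 = 3.

N = 3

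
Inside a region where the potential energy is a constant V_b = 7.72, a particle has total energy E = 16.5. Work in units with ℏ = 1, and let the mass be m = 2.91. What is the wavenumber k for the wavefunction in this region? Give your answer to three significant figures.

k = 7.15

With E > V_b the solution is oscillatory, ψ ∝ e^{±ikx} with k = √(2m(E − V_b))/ℏ.
k = √(2 × 2.91 × 8.78) = 7.148.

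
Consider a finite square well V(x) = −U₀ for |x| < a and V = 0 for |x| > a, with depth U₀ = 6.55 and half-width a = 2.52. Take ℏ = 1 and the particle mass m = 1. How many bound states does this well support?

N = 6

The dimensionless depth is z₀ = a√(2mU₀)/ℏ = 2.52 × √(13.10) = 9.121.
A new bound state (alternating even/odd) appears each time z₀ passes a multiple of π/2, so N = ⌊2z₀/π⌋ + 1 = ⌊5.807⌋ + 1 = 6.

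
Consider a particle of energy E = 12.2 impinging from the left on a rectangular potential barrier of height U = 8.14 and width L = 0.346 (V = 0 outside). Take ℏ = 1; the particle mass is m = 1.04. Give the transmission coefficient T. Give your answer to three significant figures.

Above the barrier the interior wavenumber is k₂ = √(2m(E − U))/ℏ = 2.906, giving phase k₂L = 1.005.
T = [1 + U² sin²(k₂L) / (4E(E − U))]⁻¹ = 1/1.238 = 0.807.

T = 0.807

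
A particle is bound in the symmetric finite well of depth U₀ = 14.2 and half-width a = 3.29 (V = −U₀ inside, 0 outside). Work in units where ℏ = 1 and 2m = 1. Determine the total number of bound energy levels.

N = 8

The dimensionless depth is z₀ = a√(2mU₀)/ℏ = 3.29 × √(14.20) = 12.40.
A new bound state (alternating even/odd) appears each time z₀ passes a multiple of π/2, so N = ⌊2z₀/π⌋ + 1 = ⌊7.893⌋ + 1 = 8.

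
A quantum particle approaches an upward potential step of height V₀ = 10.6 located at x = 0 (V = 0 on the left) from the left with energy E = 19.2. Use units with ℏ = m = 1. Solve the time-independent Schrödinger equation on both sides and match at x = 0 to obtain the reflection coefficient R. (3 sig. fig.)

R = 0.0393

The wavenumbers are k₁ = √(2mE)/ℏ = 6.197 on the left and k₂ = √(2m(E − V₀))/ℏ = 4.147 on the right.
Matching ψ and ψ′ at x = 0 gives r = (k₁ − k₂)/(k₁ + k₂), so R = r² = 0.03926 and T = 1 − R = 0.9607.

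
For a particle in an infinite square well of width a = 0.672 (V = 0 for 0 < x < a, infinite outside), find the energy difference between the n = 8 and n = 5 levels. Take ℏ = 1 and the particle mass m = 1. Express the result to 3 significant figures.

E_n = n²π²ℏ²/(2ma²), so ΔE = (8² − 5²) π²ℏ²/(2ma²).
ΔE = 39 × π² / (2 × 1 × 0.672²) = 426.2.

ΔE = 426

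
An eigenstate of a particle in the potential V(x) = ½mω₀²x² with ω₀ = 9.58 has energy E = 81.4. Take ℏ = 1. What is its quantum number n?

n = 8

Invert E_n = (n + ½)ℏω₀: n = E/ℏω₀ − ½ = 7.997, so n = 8.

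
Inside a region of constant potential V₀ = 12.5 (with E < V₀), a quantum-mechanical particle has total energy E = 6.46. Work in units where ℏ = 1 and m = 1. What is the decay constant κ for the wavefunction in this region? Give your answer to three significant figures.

Since E < V₀ the TISE in this region is ψ'' = κ²ψ with κ = √(2m(V₀ − E))/ℏ.
κ = √(2 × 1 × 6.04) = 3.476.

κ = 3.48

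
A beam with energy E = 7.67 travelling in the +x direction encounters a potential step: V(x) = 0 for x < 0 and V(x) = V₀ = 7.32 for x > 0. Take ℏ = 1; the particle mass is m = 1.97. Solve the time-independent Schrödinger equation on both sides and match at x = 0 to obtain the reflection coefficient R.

R = 0.420

The wavenumbers are k₁ = √(2mE)/ℏ = 5.497 on the left and k₂ = √(2m(E − V₀))/ℏ = 1.174 on the right.
Matching ψ and ψ′ at x = 0 gives r = (k₁ − k₂)/(k₁ + k₂), so R = r² = 0.4199 and T = 1 − R = 0.5801.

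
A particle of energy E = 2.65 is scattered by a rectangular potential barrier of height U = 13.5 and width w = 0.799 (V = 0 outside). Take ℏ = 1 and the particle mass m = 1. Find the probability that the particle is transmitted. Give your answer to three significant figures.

T = 0.00148

Since E < U the interior solution is evanescent with decay constant κ = √(2m(U − E))/ℏ = 4.658.
κw = 3.722, sinh(κw) = 20.66.
Matching ψ, ψ′ at both faces gives T = [1 + U² sinh²(κw) / (4E(U − E))]⁻¹ = 1/677.5 = 0.00148.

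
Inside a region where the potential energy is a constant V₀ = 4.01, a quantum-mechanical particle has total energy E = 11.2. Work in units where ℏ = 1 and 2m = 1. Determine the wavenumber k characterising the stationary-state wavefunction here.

With E > V₀ the solution is oscillatory, ψ ∝ e^{±ikx} with k = √(2m(E − V₀))/ℏ.
k = √(2 × 0.5 × 7.19) = 2.681.

k = 2.68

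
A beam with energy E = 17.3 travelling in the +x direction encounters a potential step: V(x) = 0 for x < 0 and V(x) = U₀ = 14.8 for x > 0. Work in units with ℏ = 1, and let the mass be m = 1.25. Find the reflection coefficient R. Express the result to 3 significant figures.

R = 0.202

On each side the TISE gives plane waves with k = √(2m(E − V))/ℏ: k₁ = √(2·1.25·17.3) = 6.576, k₂ = √(2·1.25·2.5) = 2.500.
Continuity of ψ and ψ′ at the step yields the reflection amplitude r = (k₁ − k₂)/(k₁ + k₂) = 0.4491; thus R = |r|² = 0.2017, T = 0.7983.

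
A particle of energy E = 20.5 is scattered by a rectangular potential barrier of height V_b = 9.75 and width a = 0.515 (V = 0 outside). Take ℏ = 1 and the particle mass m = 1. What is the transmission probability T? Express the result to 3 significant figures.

T = 0.952

Above the barrier the interior wavenumber is k₂ = √(2m(E − V_b))/ℏ = 4.637, giving phase k₂a = 2.388.
T = [1 + V_b² sin²(k₂a) / (4E(E − V_b))]⁻¹ = 1/1.050 = 0.952.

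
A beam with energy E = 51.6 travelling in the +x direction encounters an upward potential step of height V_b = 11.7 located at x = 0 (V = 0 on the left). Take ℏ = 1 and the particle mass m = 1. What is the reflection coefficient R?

R = 0.00412

On each side the TISE gives plane waves with k = √(2m(E − V))/ℏ: k₁ = √(2·1·51.6) = 10.16, k₂ = √(2·1·39.9) = 8.933.
Continuity of ψ and ψ′ at the step yields the reflection amplitude r = (k₁ − k₂)/(k₁ + k₂) = 0.06420; thus R = |r|² = 0.004121, T = 0.9959.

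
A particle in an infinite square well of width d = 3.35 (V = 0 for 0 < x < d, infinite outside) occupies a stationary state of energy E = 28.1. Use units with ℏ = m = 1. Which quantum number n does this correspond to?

n = 8

From E_n = n²π²ℏ²/(2md²) invert to n = √(2md²E)/(πℏ).
n = (3.35/π) × √(2 × 1 × 28.1) = 7.994 → n = 8.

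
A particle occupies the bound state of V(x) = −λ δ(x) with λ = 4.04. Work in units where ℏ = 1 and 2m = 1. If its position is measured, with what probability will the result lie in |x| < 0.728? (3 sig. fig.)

The normalised bound state is ψ = √κ e^{−κ|x|} with κ = mλ/ℏ² = 2.020.
P(|x| < d) = ∫_{−d}^{d} κ e^{−2κ|x|} dx = 1 − e^{−2κd} = 1 − e^{−2.941} = 0.9472.

P = 0.947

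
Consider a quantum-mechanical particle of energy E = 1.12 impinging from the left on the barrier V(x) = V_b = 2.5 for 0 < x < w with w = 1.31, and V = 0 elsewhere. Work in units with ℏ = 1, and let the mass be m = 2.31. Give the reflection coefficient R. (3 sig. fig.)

Since E < V_b the interior solution is evanescent with decay constant κ = √(2m(V_b − E))/ℏ = 2.525.
κw = 3.308, sinh(κw) = 13.64.
Matching ψ, ψ′ at both faces gives T = [1 + V_b² sinh²(κw) / (4E(V_b − E))]⁻¹ = 1/189.2 = 0.00529.
R = 1 − T = 0.995.

R = 0.995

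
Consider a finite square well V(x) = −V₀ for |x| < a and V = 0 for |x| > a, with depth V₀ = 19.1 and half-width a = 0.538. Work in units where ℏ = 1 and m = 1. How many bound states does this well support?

N = 3

The dimensionless depth is z₀ = a√(2mV₀)/ℏ = 0.538 × √(38.20) = 3.325.
The even/odd transcendental equations gain one root per π/2 in z₀, giving N = 1 + ⌊2z₀/π⌋ = 1 + ⌊2.117⌋ = 3.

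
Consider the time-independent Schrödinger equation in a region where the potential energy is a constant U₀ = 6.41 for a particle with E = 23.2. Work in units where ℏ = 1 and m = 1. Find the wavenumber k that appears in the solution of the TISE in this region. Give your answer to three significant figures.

With E > U₀ the solution is oscillatory, ψ ∝ e^{±ikx} with k = √(2m(E − U₀))/ℏ.
k = √(2 × 1 × 16.79) = 5.795.

k = 5.79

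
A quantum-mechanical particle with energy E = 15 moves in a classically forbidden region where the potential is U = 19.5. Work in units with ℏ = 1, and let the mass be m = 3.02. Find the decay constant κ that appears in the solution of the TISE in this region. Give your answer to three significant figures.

Since E < U the TISE in this region is ψ'' = κ²ψ with κ = √(2m(U − E))/ℏ.
κ = √(2 × 3.02 × 4.5) = 5.213.

κ = 5.21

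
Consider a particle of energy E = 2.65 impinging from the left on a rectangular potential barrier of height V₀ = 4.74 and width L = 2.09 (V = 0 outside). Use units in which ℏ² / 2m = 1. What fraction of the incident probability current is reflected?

R = 0.991

Since E < V₀ the interior solution is evanescent with decay constant κ = √(2m(V₀ − E))/ℏ = 1.446.
κL = 3.021, sinh(κL) = 10.24.
Matching ψ, ψ′ at both faces gives T = [1 + V₀² sinh²(κL) / (4E(V₀ − E))]⁻¹ = 1/107.3 = 0.00932.
R = 1 − T = 0.991.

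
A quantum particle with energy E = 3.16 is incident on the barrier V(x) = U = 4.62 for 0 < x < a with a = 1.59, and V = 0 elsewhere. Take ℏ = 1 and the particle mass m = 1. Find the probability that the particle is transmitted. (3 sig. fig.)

E < U: inside the barrier ψ ∝ e^{±κx} with κ = √(2m(U − E))/ℏ = 1.709.
κa = 2.717, sinh(κa) = 7.534.
The exact tunnelling result is T⁻¹ = 1 + U² sinh²(κa) / [4E(U − E)] = 66.66, so T = 0.0150.

T = 0.0150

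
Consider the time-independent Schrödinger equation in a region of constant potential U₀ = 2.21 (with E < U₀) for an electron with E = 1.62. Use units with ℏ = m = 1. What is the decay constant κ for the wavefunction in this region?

Since E < U₀ the TISE in this region is ψ'' = κ²ψ with κ = √(2m(U₀ − E))/ℏ.
κ = √(2 × 1 × 0.59) = 1.086.

κ = 1.09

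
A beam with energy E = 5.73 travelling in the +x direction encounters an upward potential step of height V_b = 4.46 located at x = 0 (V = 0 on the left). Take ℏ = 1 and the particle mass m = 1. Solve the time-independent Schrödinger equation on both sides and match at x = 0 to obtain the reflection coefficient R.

R = 0.129

On each side the TISE gives plane waves with k = √(2m(E − V))/ℏ: k₁ = √(2·1·5.73) = 3.385, k₂ = √(2·1·1.27) = 1.594.
Continuity of ψ and ψ′ at the step yields the reflection amplitude r = (k₁ − k₂)/(k₁ + k₂) = 0.3598; thus R = |r|² = 0.1295, T = 0.8705.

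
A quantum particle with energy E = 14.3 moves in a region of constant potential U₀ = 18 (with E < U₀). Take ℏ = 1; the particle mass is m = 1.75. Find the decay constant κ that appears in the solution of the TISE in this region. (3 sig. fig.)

Since E < U₀ the TISE in this region is ψ'' = κ²ψ with κ = √(2m(U₀ − E))/ℏ.
κ = √(2 × 1.75 × 3.7) = 3.599.

κ = 3.60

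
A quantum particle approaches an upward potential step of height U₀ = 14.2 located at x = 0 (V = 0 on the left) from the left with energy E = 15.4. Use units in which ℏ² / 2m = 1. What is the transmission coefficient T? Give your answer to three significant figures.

On each side the TISE gives plane waves with k = √(2m(E − V))/ℏ: k₁ = √(2·½·15.4) = 3.924, k₂ = √(2·½·1.2) = 1.095.
Continuity of ψ and ψ′ at the step yields the reflection amplitude r = (k₁ − k₂)/(k₁ + k₂) = 0.5635; thus R = |r|² = 0.3176, T = 0.6824.

T = 0.682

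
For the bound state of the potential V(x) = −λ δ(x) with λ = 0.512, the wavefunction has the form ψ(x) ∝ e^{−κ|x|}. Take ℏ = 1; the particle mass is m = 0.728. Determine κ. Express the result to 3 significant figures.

κ = 0.373

Integrate −(ℏ²/2m)ψ'' − λδ(x)ψ = Eψ from −ε to +ε: the ψ'' term gives ψ'(0⁺) − ψ'(0⁻) and the δ term gives −(2mλ/ℏ²)ψ(0).
With ψ ∝ e^{−κ|x|} this yields −2κ = −2mλ/ℏ², so κ = mλ/ℏ² = 0.3727.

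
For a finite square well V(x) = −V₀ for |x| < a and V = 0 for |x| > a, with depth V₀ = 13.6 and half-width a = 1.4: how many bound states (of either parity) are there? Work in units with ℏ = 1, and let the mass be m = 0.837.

Define the well-strength parameter z₀ = (a/ℏ)√(2mV₀) = 1.4 × √(2·0.837·13.6) = 6.680.
The even/odd transcendental equations gain one root per π/2 in z₀, giving N = 1 + ⌊2z₀/π⌋ = 1 + ⌊4.253⌋ = 5.

N = 5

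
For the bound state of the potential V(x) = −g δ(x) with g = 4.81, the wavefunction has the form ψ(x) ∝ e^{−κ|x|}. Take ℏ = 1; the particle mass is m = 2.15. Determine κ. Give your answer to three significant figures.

Integrate −(ℏ²/2m)ψ'' − gδ(x)ψ = Eψ from −ε to +ε: the ψ'' term gives ψ'(0⁺) − ψ'(0⁻) and the δ term gives −(2mg/ℏ²)ψ(0).
With ψ ∝ e^{−κ|x|} this yields −2κ = −2mg/ℏ², so κ = mg/ℏ² = 10.34.

κ = 10.3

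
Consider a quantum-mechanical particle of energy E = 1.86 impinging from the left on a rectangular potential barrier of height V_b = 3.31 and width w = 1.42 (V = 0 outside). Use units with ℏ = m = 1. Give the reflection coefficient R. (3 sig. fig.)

Since E < V_b the interior solution is evanescent with decay constant κ = √(2m(V_b − E))/ℏ = 1.703.
κw = 2.418, sinh(κw) = 5.568.
The exact tunnelling result is T⁻¹ = 1 + V_b² sinh²(κw) / [4E(V_b − E)] = 32.49, so T = 0.0308.
R = 1 − T = 0.969.

R = 0.969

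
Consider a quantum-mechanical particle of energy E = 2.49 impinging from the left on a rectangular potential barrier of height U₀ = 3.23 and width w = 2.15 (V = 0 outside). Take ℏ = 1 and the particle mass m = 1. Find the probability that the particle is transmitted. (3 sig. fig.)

E < U₀: inside the barrier ψ ∝ e^{±κx} with κ = √(2m(U₀ − E))/ℏ = 1.217.
κw = 2.616, sinh(κw) = 6.801.
The exact tunnelling result is T⁻¹ = 1 + U₀² sinh²(κw) / [4E(U₀ − E)] = 66.47, so T = 0.0150.

T = 0.0150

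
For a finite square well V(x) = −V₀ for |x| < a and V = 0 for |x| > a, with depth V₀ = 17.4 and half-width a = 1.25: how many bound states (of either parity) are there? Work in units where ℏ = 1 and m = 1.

N = 5

The dimensionless depth is z₀ = a√(2mV₀)/ℏ = 1.25 × √(34.80) = 7.374.
A new bound state (alternating even/odd) appears each time z₀ passes a multiple of π/2, so N = ⌊2z₀/π⌋ + 1 = ⌊4.694⌋ + 1 = 5.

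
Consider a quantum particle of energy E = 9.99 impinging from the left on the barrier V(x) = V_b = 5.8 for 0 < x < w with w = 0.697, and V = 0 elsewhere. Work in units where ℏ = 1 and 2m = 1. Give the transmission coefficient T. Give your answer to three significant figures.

E > V_b: inside the barrier k₂ = √(2m(E − V_b))/ℏ = 2.047, k₂w = 1.427.
Matching at both interfaces gives T⁻¹ = 1 + V_b² sin²(k₂w) / [4E(E − V_b)] = 1.197, hence T = 0.836.

T = 0.836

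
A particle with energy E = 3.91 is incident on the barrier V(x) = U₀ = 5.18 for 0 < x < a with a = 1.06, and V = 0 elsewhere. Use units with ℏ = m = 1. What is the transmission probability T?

Since E < U₀ the interior solution is evanescent with decay constant κ = √(2m(U₀ − E))/ℏ = 1.594.
κa = 1.689, sinh(κa) = 2.616.
The exact tunnelling result is T⁻¹ = 1 + U₀² sinh²(κa) / [4E(U₀ − E)] = 10.24, so T = 0.0976.

T = 0.0976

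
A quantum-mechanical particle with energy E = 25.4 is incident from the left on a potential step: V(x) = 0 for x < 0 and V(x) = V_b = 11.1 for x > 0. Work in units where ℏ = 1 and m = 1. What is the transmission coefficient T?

T = 0.980

On each side the TISE gives plane waves with k = √(2m(E − V))/ℏ: k₁ = √(2·1·25.4) = 7.127, k₂ = √(2·1·14.3) = 5.348.
Matching ψ and ψ′ at x = 0 gives r = (k₁ − k₂)/(k₁ + k₂), so R = r² = 0.02035 and T = 1 − R = 0.9797.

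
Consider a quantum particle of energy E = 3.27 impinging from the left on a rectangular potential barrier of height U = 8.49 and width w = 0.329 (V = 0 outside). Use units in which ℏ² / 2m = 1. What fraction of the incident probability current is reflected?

R = 0.418

Since E < U the interior solution is evanescent with decay constant κ = √(2m(U − E))/ℏ = 2.285.
κw = 0.7517, sinh(κw) = 0.8245.
The exact tunnelling result is T⁻¹ = 1 + U² sinh²(κw) / [4E(U − E)] = 1.718, so T = 0.582.
R = 1 − T = 0.418.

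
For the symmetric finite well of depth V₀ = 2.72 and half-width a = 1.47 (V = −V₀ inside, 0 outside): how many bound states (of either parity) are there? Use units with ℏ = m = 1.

Define the well-strength parameter z₀ = (a/ℏ)√(2mV₀) = 1.47 × √(2·1·2.72) = 3.429.
The even/odd transcendental equations gain one root per π/2 in z₀, giving N = 1 + ⌊2z₀/π⌋ = 1 + ⌊2.183⌋ = 3.

N = 3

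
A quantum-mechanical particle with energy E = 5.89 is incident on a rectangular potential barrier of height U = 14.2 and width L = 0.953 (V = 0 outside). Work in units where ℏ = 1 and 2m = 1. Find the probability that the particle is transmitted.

E < U: inside the barrier ψ ∝ e^{±κx} with κ = √(2m(U − E))/ℏ = 2.883.
κL = 2.747, sinh(κL) = 7.768.
Matching ψ, ψ′ at both faces gives T = [1 + U² sinh²(κL) / (4E(U − E))]⁻¹ = 1/63.14 = 0.0158.

T = 0.0158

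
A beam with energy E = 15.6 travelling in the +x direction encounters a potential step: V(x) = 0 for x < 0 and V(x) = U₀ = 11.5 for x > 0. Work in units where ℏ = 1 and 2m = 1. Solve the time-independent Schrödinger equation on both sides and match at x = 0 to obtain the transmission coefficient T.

The wavenumbers are k₁ = √(2mE)/ℏ = 3.950 on the left and k₂ = √(2m(E − U₀))/ℏ = 2.025 on the right.
Matching ψ and ψ′ at x = 0 gives r = (k₁ − k₂)/(k₁ + k₂), so R = r² = 0.1038 and T = 1 − R = 0.8962.

T = 0.896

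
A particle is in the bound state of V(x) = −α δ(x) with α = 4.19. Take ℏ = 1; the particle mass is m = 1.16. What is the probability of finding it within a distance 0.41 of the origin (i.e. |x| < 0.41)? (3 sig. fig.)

The normalised bound state is ψ = √κ e^{−κ|x|} with κ = mα/ℏ² = 4.860.
P(|x| < d) = ∫_{−d}^{d} κ e^{−2κ|x|} dx = 1 − e^{−2κd} = 1 − e^{−3.986} = 0.9814.

P = 0.981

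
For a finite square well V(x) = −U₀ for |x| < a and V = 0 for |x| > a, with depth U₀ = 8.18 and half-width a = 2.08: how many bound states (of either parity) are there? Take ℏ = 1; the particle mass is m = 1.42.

The dimensionless depth is z₀ = a√(2mU₀)/ℏ = 2.08 × √(23.23) = 10.03.
A new bound state (alternating even/odd) appears each time z₀ passes a multiple of π/2, so N = ⌊2z₀/π⌋ + 1 = ⌊6.382⌋ + 1 = 7.

N = 7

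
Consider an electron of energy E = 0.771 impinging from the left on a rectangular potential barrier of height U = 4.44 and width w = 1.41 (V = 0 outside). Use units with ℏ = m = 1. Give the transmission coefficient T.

T = 0.00110

E < U: inside the barrier ψ ∝ e^{±κx} with κ = √(2m(U − E))/ℏ = 2.709.
κw = 3.820, sinh(κw) = 22.78.
The exact tunnelling result is T⁻¹ = 1 + U² sinh²(κw) / [4E(U − E)] = 905.1, so T = 0.00110.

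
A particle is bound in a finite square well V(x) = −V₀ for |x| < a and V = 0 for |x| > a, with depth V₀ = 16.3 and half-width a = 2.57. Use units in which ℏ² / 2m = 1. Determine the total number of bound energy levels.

N = 7

Define the well-strength parameter z₀ = (a/ℏ)√(2mV₀) = 2.57 × √(2·0.5·16.3) = 10.38.
A new bound state (alternating even/odd) appears each time z₀ passes a multiple of π/2, so N = ⌊2z₀/π⌋ + 1 = ⌊6.606⌋ + 1 = 7.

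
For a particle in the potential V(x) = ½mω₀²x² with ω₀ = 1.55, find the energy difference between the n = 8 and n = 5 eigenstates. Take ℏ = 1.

E_n = ℏω₀(n + ½), so ΔE = (8 − 5) ℏω₀ = 3 × 1.55 = 4.650.

ΔE = 4.65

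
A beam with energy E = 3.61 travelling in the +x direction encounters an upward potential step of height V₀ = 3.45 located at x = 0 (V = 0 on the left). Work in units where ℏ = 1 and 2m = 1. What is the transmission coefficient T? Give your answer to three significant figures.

T = 0.575

On each side the TISE gives plane waves with k = √(2m(E − V))/ℏ: k₁ = √(2·½·3.61) = 1.900, k₂ = √(2·½·0.16) = 0.4000.
Matching ψ and ψ′ at x = 0 gives r = (k₁ − k₂)/(k₁ + k₂), so R = r² = 0.4253 and T = 1 − R = 0.5747.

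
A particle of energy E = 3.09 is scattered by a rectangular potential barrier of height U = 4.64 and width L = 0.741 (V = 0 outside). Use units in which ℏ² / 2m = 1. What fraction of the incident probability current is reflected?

Since E < U the interior solution is evanescent with decay constant κ = √(2m(U − E))/ℏ = 1.245.
κL = 0.9225, sinh(κL) = 1.059.
The exact tunnelling result is T⁻¹ = 1 + U² sinh²(κL) / [4E(U − E)] = 2.260, so T = 0.442.
R = 1 − T = 0.558.

R = 0.558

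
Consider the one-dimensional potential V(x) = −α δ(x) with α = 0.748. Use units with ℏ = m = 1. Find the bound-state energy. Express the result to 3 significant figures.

For x ≠ 0 the bound state is ψ ∝ e^{−κ|x|}; integrating the TISE across the delta gives the cusp condition 2κ = 2mα/ℏ², so κ = 0.7480.
Then E = −ℏ²κ²/(2m) = −mα²/(2ℏ²) = -0.2798.

E = -0.280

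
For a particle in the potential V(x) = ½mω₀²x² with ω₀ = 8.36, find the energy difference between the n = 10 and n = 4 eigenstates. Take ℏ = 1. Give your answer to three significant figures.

ΔE = 50.2

E_n = ℏω₀(n + ½), so ΔE = (10 − 4) ℏω₀ = 6 × 8.36 = 50.16.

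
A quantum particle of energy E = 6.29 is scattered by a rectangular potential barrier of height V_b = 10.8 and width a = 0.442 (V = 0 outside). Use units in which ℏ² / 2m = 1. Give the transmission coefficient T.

T = 0.454

Since E < V_b the interior solution is evanescent with decay constant κ = √(2m(V_b − E))/ℏ = 2.124.
κa = 0.9387, sinh(κa) = 1.083.
The exact tunnelling result is T⁻¹ = 1 + V_b² sinh²(κa) / [4E(V_b − E)] = 2.205, so T = 0.454.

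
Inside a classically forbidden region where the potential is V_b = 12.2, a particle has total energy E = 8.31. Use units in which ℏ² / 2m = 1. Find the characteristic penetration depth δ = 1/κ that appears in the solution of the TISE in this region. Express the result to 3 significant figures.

δ = 0.507

Since E < V_b the TISE in this region is ψ'' = κ²ψ with κ = √(2m(V_b − E))/ℏ.
κ = √(2 × 0.5 × 3.89) = 1.972. The penetration depth is δ = 1/κ = 0.507.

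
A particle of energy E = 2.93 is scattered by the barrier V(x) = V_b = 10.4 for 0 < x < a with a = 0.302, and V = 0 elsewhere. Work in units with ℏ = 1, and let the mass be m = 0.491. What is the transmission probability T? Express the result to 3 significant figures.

E < V_b: inside the barrier ψ ∝ e^{±κx} with κ = √(2m(V_b − E))/ℏ = 2.708.
κa = 0.8179, sinh(κa) = 0.9122.
The exact tunnelling result is T⁻¹ = 1 + V_b² sinh²(κa) / [4E(V_b − E)] = 2.028, so T = 0.493.

T = 0.493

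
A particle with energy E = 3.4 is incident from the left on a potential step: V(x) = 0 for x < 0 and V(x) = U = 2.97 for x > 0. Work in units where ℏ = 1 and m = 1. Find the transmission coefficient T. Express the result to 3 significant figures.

T = 0.774

On each side the TISE gives plane waves with k = √(2m(E − V))/ℏ: k₁ = √(2·1·3.4) = 2.608, k₂ = √(2·1·0.43) = 0.9274.
Continuity of ψ and ψ′ at the step yields the reflection amplitude r = (k₁ − k₂)/(k₁ + k₂) = 0.4753; thus R = |r|² = 0.2259, T = 0.7741.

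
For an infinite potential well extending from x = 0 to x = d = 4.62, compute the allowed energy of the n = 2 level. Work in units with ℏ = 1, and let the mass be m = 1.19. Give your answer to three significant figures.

The infinite-well eigenfunctions ψ_n = √(2/d) sin(nπx/d) vanish at both walls, giving E_n = n²π²ℏ²/(2md²).
E_2 = 2² × π² / (2 × 1.19 × 4.62²) = 0.7771.

E = 0.777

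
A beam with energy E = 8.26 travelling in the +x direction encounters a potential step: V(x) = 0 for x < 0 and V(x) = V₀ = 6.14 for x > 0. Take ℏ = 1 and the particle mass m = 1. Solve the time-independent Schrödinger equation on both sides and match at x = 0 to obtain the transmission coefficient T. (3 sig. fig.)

T = 0.893

On each side the TISE gives plane waves with k = √(2m(E − V))/ℏ: k₁ = √(2·1·8.26) = 4.064, k₂ = √(2·1·2.12) = 2.059.
Matching ψ and ψ′ at x = 0 gives r = (k₁ − k₂)/(k₁ + k₂), so R = r² = 0.1072 and T = 1 − R = 0.8928.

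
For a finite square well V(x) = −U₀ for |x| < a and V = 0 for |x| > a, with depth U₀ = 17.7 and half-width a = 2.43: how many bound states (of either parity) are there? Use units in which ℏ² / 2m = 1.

Define the well-strength parameter z₀ = (a/ℏ)√(2mU₀) = 2.43 × √(2·0.5·17.7) = 10.22.
A new bound state (alternating even/odd) appears each time z₀ passes a multiple of π/2, so N = ⌊2z₀/π⌋ + 1 = ⌊6.508⌋ + 1 = 7.

N = 7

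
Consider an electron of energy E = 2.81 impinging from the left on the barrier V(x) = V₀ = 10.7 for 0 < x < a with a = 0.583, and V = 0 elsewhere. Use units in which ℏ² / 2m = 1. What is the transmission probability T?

T = 0.112

Since E < V₀ the interior solution is evanescent with decay constant κ = √(2m(V₀ − E))/ℏ = 2.809.
κa = 1.638, sinh(κa) = 2.474.
The exact tunnelling result is T⁻¹ = 1 + V₀² sinh²(κa) / [4E(V₀ − E)] = 8.903, so T = 0.112.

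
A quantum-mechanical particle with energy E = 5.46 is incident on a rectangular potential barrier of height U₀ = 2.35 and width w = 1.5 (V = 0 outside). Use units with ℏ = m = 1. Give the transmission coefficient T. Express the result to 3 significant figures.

T = 0.975

Above the barrier the interior wavenumber is k₂ = √(2m(E − U₀))/ℏ = 2.494, giving phase k₂w = 3.741.
T = [1 + U₀² sin²(k₂w) / (4E(E − U₀))]⁻¹ = 1/1.026 = 0.975.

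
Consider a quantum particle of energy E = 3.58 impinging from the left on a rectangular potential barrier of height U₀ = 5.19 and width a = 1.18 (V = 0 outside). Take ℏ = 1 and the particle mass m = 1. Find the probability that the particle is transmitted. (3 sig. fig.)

Since E < U₀ the interior solution is evanescent with decay constant κ = √(2m(U₀ − E))/ℏ = 1.794.
κa = 2.117, sinh(κa) = 4.095.
The exact tunnelling result is T⁻¹ = 1 + U₀² sinh²(κa) / [4E(U₀ − E)] = 20.59, so T = 0.0486.

T = 0.0486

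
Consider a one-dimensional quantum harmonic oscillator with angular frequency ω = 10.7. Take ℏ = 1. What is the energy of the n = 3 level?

E = 37.5

Using E_n = (n + ½)ℏω: E_3 = 3.5 × 10.7 = 37.45.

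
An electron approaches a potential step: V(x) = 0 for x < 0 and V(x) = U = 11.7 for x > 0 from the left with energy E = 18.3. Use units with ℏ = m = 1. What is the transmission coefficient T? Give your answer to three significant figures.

T = 0.938

The wavenumbers are k₁ = √(2mE)/ℏ = 6.050 on the left and k₂ = √(2m(E − U))/ℏ = 3.633 on the right.
Matching ψ and ψ′ at x = 0 gives r = (k₁ − k₂)/(k₁ + k₂), so R = r² = 0.06229 and T = 1 − R = 0.9377.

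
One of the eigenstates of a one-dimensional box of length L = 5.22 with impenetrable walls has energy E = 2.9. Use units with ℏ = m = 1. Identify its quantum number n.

n = 4

For an infinite well E_n = n²π²ℏ²/(2mL²), so n = (L/πℏ)√(2mE).
n = (5.22/π) × √(2 × 1 × 2.9) = 4.002 → n = 4.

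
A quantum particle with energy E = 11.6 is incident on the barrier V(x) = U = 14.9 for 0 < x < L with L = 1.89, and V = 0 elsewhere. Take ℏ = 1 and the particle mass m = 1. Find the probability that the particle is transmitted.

E < U: inside the barrier ψ ∝ e^{±κx} with κ = √(2m(U − E))/ℏ = 2.569.
κL = 4.855, sinh(κL) = 64.22.
The exact tunnelling result is T⁻¹ = 1 + U² sinh²(κL) / [4E(U − E)] = 5980, so T = 0.000167.

T = 0.000167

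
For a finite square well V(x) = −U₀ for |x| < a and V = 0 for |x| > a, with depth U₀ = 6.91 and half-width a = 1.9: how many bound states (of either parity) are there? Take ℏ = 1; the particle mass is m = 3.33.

N = 9

The dimensionless depth is z₀ = a√(2mU₀)/ℏ = 1.9 × √(46.02) = 12.89.
A new bound state (alternating even/odd) appears each time z₀ passes a multiple of π/2, so N = ⌊2z₀/π⌋ + 1 = ⌊8.206⌋ + 1 = 9.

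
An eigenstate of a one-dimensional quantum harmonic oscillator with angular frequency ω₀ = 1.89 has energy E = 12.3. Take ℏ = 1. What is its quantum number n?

n = 6

E_n = ℏω₀(n + ½) ⇒ n = E/(ℏω₀) − ½ = 12.3/1.89 − 0.5 = 6.008 → n = 6.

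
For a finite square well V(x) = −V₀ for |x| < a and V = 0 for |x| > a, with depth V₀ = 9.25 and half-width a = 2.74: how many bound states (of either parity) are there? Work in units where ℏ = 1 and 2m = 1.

The dimensionless depth is z₀ = a√(2mV₀)/ℏ = 2.74 × √(9.250) = 8.333.
A new bound state (alternating even/odd) appears each time z₀ passes a multiple of π/2, so N = ⌊2z₀/π⌋ + 1 = ⌊5.305⌋ + 1 = 6.

N = 6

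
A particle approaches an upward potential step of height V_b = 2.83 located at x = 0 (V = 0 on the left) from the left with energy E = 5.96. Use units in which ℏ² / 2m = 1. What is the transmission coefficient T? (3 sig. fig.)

T = 0.975

The wavenumbers are k₁ = √(2mE)/ℏ = 2.441 on the left and k₂ = √(2m(E − V_b))/ℏ = 1.769 on the right.
Continuity of ψ and ψ′ at the step yields the reflection amplitude r = (k₁ − k₂)/(k₁ + k₂) = 0.1596; thus R = |r|² = 0.02548, T = 0.9745.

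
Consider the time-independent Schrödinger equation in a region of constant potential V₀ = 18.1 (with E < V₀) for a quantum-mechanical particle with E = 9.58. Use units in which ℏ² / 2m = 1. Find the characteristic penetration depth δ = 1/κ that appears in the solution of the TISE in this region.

Since E < V₀ the TISE in this region is ψ'' = κ²ψ with κ = √(2m(V₀ − E))/ℏ.
κ = √(2 × 0.5 × 8.52) = 2.919. The penetration depth is δ = 1/κ = 0.343.

δ = 0.343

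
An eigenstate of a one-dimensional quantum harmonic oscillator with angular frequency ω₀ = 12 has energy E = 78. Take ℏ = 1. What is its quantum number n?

n = 6

Invert E_n = (n + ½)ℏω₀: n = E/ℏω₀ − ½ = 6.000, so n = 6.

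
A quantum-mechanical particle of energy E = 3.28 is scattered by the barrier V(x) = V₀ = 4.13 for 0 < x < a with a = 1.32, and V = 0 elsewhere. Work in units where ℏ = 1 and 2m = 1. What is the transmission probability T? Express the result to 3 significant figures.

Since E < V₀ the interior solution is evanescent with decay constant κ = √(2m(V₀ − E))/ℏ = 0.9220.
κa = 1.217, sinh(κa) = 1.540.
The exact tunnelling result is T⁻¹ = 1 + V₀² sinh²(κa) / [4E(V₀ − E)] = 4.629, so T = 0.216.

T = 0.216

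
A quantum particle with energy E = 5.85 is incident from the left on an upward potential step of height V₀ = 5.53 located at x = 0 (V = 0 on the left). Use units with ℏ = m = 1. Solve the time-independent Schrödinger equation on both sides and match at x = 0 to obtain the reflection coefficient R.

R = 0.386

On each side the TISE gives plane waves with k = √(2m(E − V))/ℏ: k₁ = √(2·1·5.85) = 3.421, k₂ = √(2·1·0.32) = 0.8000.
Continuity of ψ and ψ′ at the step yields the reflection amplitude r = (k₁ − k₂)/(k₁ + k₂) = 0.6209; thus R = |r|² = 0.3855, T = 0.6145.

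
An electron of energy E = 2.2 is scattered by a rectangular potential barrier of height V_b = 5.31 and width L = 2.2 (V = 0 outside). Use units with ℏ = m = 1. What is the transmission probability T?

E < V_b: inside the barrier ψ ∝ e^{±κx} with κ = √(2m(V_b − E))/ℏ = 2.494.
κL = 5.487, sinh(κL) = 120.7.
Matching ψ, ψ′ at both faces gives T = [1 + V_b² sinh²(κL) / (4E(V_b − E))]⁻¹ = 1/15020 = 0.0000666.

T = 0.0000666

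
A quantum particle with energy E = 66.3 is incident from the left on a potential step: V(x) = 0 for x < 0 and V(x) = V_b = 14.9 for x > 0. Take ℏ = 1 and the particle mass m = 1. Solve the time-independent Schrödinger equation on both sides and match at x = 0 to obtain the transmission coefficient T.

The wavenumbers are k₁ = √(2mE)/ℏ = 11.52 on the left and k₂ = √(2m(E − V_b))/ℏ = 10.14 on the right.
Matching ψ and ψ′ at x = 0 gives r = (k₁ − k₂)/(k₁ + k₂), so R = r² = 0.004039 and T = 1 − R = 0.9960.

T = 0.996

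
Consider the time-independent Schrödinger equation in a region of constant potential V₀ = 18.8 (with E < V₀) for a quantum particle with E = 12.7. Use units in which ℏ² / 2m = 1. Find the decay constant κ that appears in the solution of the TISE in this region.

Since E < V₀ the TISE in this region is ψ'' = κ²ψ with κ = √(2m(V₀ − E))/ℏ.
κ = √(2 × 0.5 × 6.1) = 2.470.

κ = 2.47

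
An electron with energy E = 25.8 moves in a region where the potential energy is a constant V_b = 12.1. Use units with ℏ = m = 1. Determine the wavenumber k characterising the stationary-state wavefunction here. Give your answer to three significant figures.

k = 5.23

With E > V_b the solution is oscillatory, ψ ∝ e^{±ikx} with k = √(2m(E − V_b))/ℏ.
k = √(2 × 1 × 13.7) = 5.235.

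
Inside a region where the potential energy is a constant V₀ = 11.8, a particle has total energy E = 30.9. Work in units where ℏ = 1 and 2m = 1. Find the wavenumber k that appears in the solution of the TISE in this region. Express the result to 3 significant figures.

With E > V₀ the solution is oscillatory, ψ ∝ e^{±ikx} with k = √(2m(E − V₀))/ℏ.
k = √(2 × 0.5 × 19.1) = 4.370.

k = 4.37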